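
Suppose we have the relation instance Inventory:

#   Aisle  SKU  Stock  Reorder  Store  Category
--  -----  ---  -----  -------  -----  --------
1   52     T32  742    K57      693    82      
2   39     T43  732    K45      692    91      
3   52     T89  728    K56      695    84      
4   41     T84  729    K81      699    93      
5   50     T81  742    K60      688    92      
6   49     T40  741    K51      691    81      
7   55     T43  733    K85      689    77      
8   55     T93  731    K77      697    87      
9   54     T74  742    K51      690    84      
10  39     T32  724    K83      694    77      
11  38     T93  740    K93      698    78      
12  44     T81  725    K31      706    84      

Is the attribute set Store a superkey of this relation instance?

All 12 rows have distinct Store values, so Store → (all attributes) holds and Store is a superkey.

Yes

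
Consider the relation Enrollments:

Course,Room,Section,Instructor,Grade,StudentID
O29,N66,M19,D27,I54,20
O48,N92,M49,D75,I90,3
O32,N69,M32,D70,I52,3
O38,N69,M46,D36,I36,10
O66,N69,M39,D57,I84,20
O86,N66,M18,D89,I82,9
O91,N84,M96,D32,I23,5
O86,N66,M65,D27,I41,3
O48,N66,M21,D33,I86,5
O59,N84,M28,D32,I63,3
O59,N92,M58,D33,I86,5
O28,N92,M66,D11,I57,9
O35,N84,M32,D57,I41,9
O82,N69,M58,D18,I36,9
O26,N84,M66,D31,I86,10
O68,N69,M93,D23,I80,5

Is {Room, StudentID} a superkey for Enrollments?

Yes

All 16 rows have distinct {Room, StudentID} values, so {Room, StudentID} → (all attributes) holds and {Room, StudentID} is a superkey.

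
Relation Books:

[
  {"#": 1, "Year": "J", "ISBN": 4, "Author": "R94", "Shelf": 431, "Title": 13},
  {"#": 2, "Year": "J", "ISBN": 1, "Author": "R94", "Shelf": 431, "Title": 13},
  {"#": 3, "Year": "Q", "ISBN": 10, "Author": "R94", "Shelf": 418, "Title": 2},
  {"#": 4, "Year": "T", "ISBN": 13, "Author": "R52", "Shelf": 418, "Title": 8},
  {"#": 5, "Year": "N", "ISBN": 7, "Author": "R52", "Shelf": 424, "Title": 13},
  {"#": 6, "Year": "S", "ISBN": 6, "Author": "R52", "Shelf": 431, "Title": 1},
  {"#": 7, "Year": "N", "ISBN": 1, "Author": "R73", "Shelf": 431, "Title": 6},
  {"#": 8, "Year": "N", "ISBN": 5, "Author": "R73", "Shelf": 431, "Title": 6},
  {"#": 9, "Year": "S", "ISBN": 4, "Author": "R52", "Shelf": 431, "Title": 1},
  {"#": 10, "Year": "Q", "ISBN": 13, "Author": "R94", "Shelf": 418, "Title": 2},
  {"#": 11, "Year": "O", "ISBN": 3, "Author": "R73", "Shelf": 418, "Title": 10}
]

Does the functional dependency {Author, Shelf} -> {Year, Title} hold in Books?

Yes

(Author=R94, Shelf=431): rows 1, 2 → {Year,Title} = (J, 13), (J, 13) ✓
(Author=R94, Shelf=418): rows 3, 10 → {Year,Title} = (Q, 2), (Q, 2) ✓
(Author=R52, Shelf=418): row 4 → {Year,Title} = (T, 8) ✓
(Author=R52, Shelf=424): row 5 → {Year,Title} = (N, 13) ✓
(Author=R52, Shelf=431): rows 6, 9 → {Year,Title} = (S, 1), (S, 1) ✓
(Author=R73, Shelf=431): rows 7, 8 → {Year,Title} = (N, 6), (N, 6) ✓
(Author=R73, Shelf=418): row 11 → {Year,Title} = (O, 10) ✓
Every {Author, Shelf} value is associated with a single {Year, Title} value, so {Author, Shelf} -> {Year, Title} holds.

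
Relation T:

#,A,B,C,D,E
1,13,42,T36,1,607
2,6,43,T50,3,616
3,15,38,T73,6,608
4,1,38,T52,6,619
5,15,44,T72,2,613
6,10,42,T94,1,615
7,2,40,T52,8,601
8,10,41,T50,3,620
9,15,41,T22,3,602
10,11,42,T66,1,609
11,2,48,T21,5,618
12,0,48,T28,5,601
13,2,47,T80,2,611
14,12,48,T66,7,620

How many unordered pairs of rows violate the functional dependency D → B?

D=1: all 3 rows agree on B — 0 pairs.
D=3: violating pairs (2,8), (2,9) — 2 pairs.
D=6: all 2 rows agree on B — 0 pairs.
D=2: violating pairs (5,13) — 1 pair.
D=5: all 2 rows agree on B — 0 pairs.

3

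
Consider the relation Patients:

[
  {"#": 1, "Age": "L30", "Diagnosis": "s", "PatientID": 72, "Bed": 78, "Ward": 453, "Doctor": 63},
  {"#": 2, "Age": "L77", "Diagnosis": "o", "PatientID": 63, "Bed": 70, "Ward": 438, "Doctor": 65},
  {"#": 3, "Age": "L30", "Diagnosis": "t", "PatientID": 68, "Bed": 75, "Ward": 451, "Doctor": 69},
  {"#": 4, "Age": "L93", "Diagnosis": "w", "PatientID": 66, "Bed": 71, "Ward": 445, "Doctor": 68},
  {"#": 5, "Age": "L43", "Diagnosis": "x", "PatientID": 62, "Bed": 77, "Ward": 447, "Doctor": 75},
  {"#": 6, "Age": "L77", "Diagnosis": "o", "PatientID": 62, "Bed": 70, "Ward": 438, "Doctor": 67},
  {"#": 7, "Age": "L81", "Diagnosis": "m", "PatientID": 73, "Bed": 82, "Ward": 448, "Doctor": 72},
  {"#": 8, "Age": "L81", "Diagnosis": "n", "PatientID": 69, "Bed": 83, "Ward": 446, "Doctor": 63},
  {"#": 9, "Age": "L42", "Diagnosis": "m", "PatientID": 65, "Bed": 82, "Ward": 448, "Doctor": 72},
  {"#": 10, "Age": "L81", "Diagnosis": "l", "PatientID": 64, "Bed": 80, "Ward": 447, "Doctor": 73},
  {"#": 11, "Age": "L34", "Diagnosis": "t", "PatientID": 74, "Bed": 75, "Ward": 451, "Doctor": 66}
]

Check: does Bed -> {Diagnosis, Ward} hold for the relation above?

Bed=78: row 1 → {Diagnosis,Ward} = (s, 453) ✓
Bed=70: rows 2, 6 → {Diagnosis,Ward} = (o, 438), (o, 438) ✓
Bed=75: rows 3, 11 → {Diagnosis,Ward} = (t, 451), (t, 451) ✓
Bed=71: row 4 → {Diagnosis,Ward} = (w, 445) ✓
Bed=77: row 5 → {Diagnosis,Ward} = (x, 447) ✓
Bed=82: rows 7, 9 → {Diagnosis,Ward} = (m, 448), (m, 448) ✓
Bed=83: row 8 → {Diagnosis,Ward} = (n, 446) ✓
Bed=80: row 10 → {Diagnosis,Ward} = (l, 447) ✓
Every Bed value is associated with a single {Diagnosis, Ward} value, so Bed -> {Diagnosis, Ward} holds.

Yes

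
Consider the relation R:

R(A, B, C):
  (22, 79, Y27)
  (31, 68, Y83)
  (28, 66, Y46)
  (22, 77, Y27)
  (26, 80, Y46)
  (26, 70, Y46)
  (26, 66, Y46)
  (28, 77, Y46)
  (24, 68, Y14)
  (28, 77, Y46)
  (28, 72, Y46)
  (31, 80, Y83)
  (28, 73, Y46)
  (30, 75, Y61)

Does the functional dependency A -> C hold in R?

A=22: 2 rows → C = Y27, Y27 ✓
A=31: 2 rows → C = Y83, Y83 ✓
A=28: 5 rows → C = Y46, Y46, Y46, Y46, Y46 ✓
A=26: 3 rows → C = Y46, Y46, Y46 ✓
A=24: 1 row → C = Y14 ✓
A=30: 1 row → C = Y61 ✓
Every A value is associated with a single C value, so A -> C holds.

Yes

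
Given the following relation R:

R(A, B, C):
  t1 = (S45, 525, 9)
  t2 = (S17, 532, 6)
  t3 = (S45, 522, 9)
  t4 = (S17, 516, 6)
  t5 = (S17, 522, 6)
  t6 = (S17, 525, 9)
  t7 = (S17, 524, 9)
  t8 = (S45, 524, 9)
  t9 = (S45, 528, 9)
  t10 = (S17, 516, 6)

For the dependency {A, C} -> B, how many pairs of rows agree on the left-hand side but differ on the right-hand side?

12

(A=S45, C=9): violating pairs (1,3), (1,8), (1,9), (3,8), (3,9), (8,9) — 6 pairs.
(A=S17, C=6): violating pairs (2,4), (2,5), (2,10), (4,5), (5,10) — 5 pairs.
(A=S17, C=9): violating pairs (6,7) — 1 pair.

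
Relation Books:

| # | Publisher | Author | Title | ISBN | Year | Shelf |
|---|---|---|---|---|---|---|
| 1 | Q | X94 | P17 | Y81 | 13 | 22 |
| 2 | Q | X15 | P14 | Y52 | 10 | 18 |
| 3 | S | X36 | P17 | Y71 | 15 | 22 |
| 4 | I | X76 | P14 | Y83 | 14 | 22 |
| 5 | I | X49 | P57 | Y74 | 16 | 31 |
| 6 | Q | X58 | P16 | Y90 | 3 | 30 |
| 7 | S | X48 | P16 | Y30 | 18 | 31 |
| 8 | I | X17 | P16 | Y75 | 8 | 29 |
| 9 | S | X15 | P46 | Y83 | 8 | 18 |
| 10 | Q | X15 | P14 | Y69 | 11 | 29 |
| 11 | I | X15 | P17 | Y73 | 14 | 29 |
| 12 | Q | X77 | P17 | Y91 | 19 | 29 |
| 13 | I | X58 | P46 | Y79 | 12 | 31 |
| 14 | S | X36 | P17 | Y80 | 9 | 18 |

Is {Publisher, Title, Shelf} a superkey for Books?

All 14 rows have distinct {Publisher, Title, Shelf} values, so {Publisher, Title, Shelf} → (all attributes) holds and {Publisher, Title, Shelf} is a superkey.

Yes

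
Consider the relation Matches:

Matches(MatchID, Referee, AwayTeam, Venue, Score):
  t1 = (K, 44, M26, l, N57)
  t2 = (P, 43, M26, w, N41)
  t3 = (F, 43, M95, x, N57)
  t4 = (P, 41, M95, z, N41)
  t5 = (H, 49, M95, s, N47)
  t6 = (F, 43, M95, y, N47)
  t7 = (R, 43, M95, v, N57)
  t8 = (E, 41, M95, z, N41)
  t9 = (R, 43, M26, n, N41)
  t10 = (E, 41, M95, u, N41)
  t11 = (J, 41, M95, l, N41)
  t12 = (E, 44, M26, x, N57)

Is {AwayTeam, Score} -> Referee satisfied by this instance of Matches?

(AwayTeam=M26, Score=N57): rows 1, 12 → Referee = 44, 44 ✓
(AwayTeam=M26, Score=N41): rows 2, 9 → Referee = 43, 43 ✓
(AwayTeam=M95, Score=N57): rows 3, 7 → Referee = 43, 43 ✓
(AwayTeam=M95, Score=N41): rows 4, 8, 10, 11 → Referee = 41, 41, 41, 41 ✓
(AwayTeam=M95, Score=N47): rows 5, 6 → Referee takes values {49, 43} — violation
Two rows agree on {AwayTeam, Score} but differ on Referee, so {AwayTeam, Score} -> Referee does not hold.

No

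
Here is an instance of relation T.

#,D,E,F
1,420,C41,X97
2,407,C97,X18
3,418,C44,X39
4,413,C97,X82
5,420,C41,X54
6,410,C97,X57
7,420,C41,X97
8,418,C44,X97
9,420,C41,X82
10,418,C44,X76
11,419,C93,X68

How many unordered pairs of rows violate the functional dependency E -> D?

3

E=C41: all 4 rows agree on D — 0 pairs.
E=C97: violating pairs (2,4), (2,6), (4,6) — 3 pairs.
E=C44: all 3 rows agree on D — 0 pairs.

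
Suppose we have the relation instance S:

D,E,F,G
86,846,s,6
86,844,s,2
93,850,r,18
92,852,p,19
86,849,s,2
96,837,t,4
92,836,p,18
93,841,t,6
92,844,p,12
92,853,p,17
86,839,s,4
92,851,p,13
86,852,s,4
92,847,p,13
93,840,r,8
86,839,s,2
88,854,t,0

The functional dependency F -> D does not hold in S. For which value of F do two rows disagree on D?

F=s: 6 rows → D = 86, 86, 86, 86, 86, 86 ✓
F=r: 2 rows → D = 93, 93 ✓
F=p: 6 rows → D = 92, 92, 92, 92, 92, 92 ✓
F=t: 3 rows → D takes values {96, 93, 88} — violation
The only F value with inconsistent D is F=t.

t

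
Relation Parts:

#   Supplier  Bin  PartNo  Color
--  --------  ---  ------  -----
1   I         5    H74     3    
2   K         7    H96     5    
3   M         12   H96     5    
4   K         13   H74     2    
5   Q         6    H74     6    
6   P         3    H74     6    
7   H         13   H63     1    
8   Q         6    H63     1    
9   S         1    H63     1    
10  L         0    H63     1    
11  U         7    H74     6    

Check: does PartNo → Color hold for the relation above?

PartNo=H74: rows 1, 4, 5, 6, 11 → Color takes values {3, 2, 6} — violation
PartNo=H96: rows 2, 3 → Color = 5, 5 ✓
PartNo=H63: rows 7, 8, 9, 10 → Color = 1, 1, 1, 1 ✓
Two rows agree on PartNo but differ on Color, so PartNo → Color does not hold.

No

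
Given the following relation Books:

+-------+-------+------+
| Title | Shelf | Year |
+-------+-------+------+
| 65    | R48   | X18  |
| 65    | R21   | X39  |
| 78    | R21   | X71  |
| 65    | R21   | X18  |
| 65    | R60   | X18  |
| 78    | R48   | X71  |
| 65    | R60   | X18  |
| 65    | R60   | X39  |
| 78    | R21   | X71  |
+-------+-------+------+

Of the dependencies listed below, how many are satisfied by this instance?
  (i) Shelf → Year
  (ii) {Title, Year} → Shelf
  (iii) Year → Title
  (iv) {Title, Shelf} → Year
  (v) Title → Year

(i) Shelf → Year: Shelf=R48: 2 rows → Year takes values {X18, X71} — violation; Shelf=R21: 4 rows → Year takes values {X39, X71, X18} — violation; Shelf=R60: 3 rows → Year takes values {X18, X39} — violation — fails.
(ii) {Title, Year} → Shelf: (Title=65, Year=X18): 4 rows → Shelf takes values {R48, R21, R60} — violation; (Title=65, Year=X39): 2 rows → Shelf takes values {R21, R60} — violation; (Title=78, Year=X71): 3 rows → Shelf takes values {R21, R48} — violation — fails.
(iii) Year → Title: every LHS value maps to a single RHS value — holds.
(iv) {Title, Shelf} → Year: (Title=65, Shelf=R21): 2 rows → Year takes values {X39, X18} — violation; (Title=65, Shelf=R60): 3 rows → Year takes values {X18, X39} — violation — fails.
(v) Title → Year: Title=65: 6 rows → Year takes values {X18, X39} — violation — fails.
1 of the 5 dependencies holds.

1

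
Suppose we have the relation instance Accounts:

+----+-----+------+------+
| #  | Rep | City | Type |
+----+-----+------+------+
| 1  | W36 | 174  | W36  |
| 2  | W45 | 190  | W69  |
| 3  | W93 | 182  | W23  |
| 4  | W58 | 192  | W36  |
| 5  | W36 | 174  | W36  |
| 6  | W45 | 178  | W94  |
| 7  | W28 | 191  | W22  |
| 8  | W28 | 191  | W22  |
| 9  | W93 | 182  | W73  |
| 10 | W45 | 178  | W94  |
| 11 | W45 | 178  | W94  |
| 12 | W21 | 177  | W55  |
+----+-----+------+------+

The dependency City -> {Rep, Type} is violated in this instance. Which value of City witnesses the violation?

182

City=174: rows 1, 5 → {Rep,Type} = (W36, W36), (W36, W36) ✓
City=190: row 2 → {Rep,Type} = (W45, W69) ✓
City=182: rows 3, 9 → {Rep,Type} takes values {(W93, W23), (W93, W73)} — violation
City=192: row 4 → {Rep,Type} = (W58, W36) ✓
City=178: rows 6, 10, 11 → {Rep,Type} = (W45, W94), (W45, W94), (W45, W94) ✓
City=191: rows 7, 8 → {Rep,Type} = (W28, W22), (W28, W22) ✓
City=177: row 12 → {Rep,Type} = (W21, W55) ✓
The only City value with inconsistent RHS is City=182.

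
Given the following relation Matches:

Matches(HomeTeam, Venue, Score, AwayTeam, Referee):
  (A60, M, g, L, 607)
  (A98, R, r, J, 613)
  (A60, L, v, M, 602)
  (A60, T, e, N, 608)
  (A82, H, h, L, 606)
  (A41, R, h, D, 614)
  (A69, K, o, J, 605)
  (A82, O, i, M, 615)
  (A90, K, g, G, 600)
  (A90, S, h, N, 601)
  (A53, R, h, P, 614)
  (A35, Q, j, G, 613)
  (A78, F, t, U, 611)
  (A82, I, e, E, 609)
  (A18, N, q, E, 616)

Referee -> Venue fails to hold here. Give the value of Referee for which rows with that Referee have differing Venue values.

Referee=607: 1 row → Venue = M ✓
Referee=613: 2 rows → Venue takes values {R, Q} — violation
Referee=602: 1 row → Venue = L ✓
Referee=608: 1 row → Venue = T ✓
Referee=606: 1 row → Venue = H ✓
Referee=614: 2 rows → Venue = R, R ✓
Referee=605: 1 row → Venue = K ✓
Referee=615: 1 row → Venue = O ✓
Referee=600: 1 row → Venue = K ✓
Referee=601: 1 row → Venue = S ✓
Referee=611: 1 row → Venue = F ✓
Referee=609: 1 row → Venue = I ✓
Referee=616: 1 row → Venue = N ✓
The only Referee value with inconsistent Venue is Referee=613.

613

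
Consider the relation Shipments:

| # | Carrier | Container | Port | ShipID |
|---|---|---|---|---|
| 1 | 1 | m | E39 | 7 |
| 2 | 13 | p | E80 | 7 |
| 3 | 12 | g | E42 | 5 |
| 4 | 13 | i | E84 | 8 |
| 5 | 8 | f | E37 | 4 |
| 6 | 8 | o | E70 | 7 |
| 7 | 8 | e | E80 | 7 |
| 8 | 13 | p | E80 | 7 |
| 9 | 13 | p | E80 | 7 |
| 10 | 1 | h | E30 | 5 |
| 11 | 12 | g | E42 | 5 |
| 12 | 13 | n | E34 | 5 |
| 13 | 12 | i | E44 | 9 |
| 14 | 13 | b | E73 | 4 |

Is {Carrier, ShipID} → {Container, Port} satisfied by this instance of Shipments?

No

(Carrier=1, ShipID=7): row 1 → {Container,Port} = (m, E39) ✓
(Carrier=13, ShipID=7): rows 2, 8, 9 → {Container,Port} = (p, E80), (p, E80), (p, E80) ✓
(Carrier=12, ShipID=5): rows 3, 11 → {Container,Port} = (g, E42), (g, E42) ✓
(Carrier=13, ShipID=8): row 4 → {Container,Port} = (i, E84) ✓
(Carrier=8, ShipID=4): row 5 → {Container,Port} = (f, E37) ✓
(Carrier=8, ShipID=7): rows 6, 7 → {Container,Port} takes values {(o, E70), (e, E80)} — violation
(Carrier=1, ShipID=5): row 10 → {Container,Port} = (h, E30) ✓
(Carrier=13, ShipID=5): row 12 → {Container,Port} = (n, E34) ✓
(Carrier=12, ShipID=9): row 13 → {Container,Port} = (i, E44) ✓
(Carrier=13, ShipID=4): row 14 → {Container,Port} = (b, E73) ✓
Two rows agree on {Carrier, ShipID} but differ on {Container, Port}, so {Carrier, ShipID} → {Container, Port} does not hold.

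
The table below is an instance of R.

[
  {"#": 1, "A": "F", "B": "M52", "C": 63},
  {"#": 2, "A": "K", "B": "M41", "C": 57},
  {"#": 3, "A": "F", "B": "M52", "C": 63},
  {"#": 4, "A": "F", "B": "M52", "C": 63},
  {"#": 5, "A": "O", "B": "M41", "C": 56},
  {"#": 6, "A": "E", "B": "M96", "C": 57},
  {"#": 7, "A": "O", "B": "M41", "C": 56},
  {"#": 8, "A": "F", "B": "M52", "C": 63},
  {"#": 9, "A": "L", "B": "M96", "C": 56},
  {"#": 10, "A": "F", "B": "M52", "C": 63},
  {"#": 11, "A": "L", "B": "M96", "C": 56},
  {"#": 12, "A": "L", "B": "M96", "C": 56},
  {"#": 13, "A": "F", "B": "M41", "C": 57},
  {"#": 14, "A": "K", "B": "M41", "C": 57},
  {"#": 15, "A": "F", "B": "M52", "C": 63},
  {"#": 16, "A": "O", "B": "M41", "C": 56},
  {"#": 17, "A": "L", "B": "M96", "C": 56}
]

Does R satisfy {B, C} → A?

(B=M52, C=63): rows 1, 3, 4, 8, 10, 15 → A = F, F, F, F, F, F ✓
(B=M41, C=57): rows 2, 13, 14 → A takes values {K, F} — violation
(B=M41, C=56): rows 5, 7, 16 → A = O, O, O ✓
(B=M96, C=57): row 6 → A = E ✓
(B=M96, C=56): rows 9, 11, 12, 17 → A = L, L, L, L ✓
Two rows agree on {B, C} but differ on A, so {B, C} → A does not hold.

No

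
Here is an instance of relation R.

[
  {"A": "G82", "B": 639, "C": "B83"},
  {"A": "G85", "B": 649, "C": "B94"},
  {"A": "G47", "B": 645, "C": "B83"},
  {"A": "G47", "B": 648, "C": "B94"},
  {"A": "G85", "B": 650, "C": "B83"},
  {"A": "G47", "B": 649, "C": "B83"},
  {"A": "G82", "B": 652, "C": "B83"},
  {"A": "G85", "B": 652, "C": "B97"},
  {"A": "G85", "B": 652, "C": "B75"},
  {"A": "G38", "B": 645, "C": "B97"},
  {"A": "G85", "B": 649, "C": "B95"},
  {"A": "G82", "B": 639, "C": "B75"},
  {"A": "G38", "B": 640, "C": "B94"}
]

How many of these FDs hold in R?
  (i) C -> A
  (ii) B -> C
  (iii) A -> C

(i) C -> A: C=B83: 5 rows → A takes values {G82, G47, G85} — violation; C=B94: 3 rows → A takes values {G85, G47, G38} — violation; C=B97: 2 rows → A takes values {G85, G38} — violation; C=B75: 2 rows → A takes values {G85, G82} — violation — fails.
(ii) B -> C: B=639: 2 rows → C takes values {B83, B75} — violation; B=649: 3 rows → C takes values {B94, B83, B95} — violation; B=645: 2 rows → C takes values {B83, B97} — violation; B=652: 3 rows → C takes values {B83, B97, B75} — violation — fails.
(iii) A -> C: A=G82: 3 rows → C takes values {B83, B75} — violation; A=G85: 5 rows → C takes values {B94, B83, B97, B75, B95} — violation; A=G47: 3 rows → C takes values {B83, B94} — violation; A=G38: 2 rows → C takes values {B97, B94} — violation — fails.
None of the 3 dependencies hold.

0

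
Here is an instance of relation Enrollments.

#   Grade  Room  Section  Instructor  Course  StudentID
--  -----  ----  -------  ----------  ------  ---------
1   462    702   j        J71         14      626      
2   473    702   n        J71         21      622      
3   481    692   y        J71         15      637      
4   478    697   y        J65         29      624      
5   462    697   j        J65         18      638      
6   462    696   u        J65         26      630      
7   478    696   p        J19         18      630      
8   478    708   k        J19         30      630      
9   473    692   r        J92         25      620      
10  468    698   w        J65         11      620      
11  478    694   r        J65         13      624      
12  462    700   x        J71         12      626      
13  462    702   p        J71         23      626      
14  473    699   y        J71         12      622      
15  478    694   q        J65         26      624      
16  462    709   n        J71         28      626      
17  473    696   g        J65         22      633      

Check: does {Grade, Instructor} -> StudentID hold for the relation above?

No

(Grade=462, Instructor=J71): rows 1, 12, 13, 16 → StudentID = 626, 626, 626, 626 ✓
(Grade=473, Instructor=J71): rows 2, 14 → StudentID = 622, 622 ✓
(Grade=481, Instructor=J71): row 3 → StudentID = 637 ✓
(Grade=478, Instructor=J65): rows 4, 11, 15 → StudentID = 624, 624, 624 ✓
(Grade=462, Instructor=J65): rows 5, 6 → StudentID takes values {638, 630} — violation
(Grade=478, Instructor=J19): rows 7, 8 → StudentID = 630, 630 ✓
(Grade=473, Instructor=J92): row 9 → StudentID = 620 ✓
(Grade=468, Instructor=J65): row 10 → StudentID = 620 ✓
(Grade=473, Instructor=J65): row 17 → StudentID = 633 ✓
Two rows agree on {Grade, Instructor} but differ on StudentID, so {Grade, Instructor} -> StudentID does not hold.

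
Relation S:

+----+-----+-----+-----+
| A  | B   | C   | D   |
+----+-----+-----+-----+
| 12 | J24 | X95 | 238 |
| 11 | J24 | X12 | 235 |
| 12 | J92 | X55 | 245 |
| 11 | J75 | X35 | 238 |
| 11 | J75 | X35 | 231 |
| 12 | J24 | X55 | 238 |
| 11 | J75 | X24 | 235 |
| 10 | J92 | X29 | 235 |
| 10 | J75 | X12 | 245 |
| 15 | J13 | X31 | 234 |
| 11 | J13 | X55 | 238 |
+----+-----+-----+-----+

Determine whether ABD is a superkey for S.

Two distinct rows share (A=12, B=J24, D=238), so ABD does not determine every attribute — not a superkey.

No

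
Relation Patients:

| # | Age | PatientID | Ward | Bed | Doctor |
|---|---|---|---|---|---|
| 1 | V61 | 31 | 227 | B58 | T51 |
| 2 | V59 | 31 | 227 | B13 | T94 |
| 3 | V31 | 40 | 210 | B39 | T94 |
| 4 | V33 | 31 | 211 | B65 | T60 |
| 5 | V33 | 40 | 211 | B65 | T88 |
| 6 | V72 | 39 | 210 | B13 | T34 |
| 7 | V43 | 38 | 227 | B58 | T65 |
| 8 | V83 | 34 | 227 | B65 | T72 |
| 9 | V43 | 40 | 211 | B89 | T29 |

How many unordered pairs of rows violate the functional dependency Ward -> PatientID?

Ward=227: violating pairs (1,7), (1,8), (2,7), (2,8), (7,8) — 5 pairs.
Ward=210: violating pairs (3,6) — 1 pair.
Ward=211: violating pairs (4,5), (4,9) — 2 pairs.

8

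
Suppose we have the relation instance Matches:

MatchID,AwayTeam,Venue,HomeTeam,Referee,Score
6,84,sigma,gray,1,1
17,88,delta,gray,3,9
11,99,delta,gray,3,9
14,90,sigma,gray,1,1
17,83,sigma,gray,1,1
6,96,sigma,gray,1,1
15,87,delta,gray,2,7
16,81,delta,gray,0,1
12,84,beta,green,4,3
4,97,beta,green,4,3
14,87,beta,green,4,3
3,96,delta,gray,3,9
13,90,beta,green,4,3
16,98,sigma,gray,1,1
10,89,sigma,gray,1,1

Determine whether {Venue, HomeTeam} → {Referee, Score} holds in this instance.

No

(Venue=sigma, HomeTeam=gray): 6 rows → {Referee,Score} = (1, 1), (1, 1), (1, 1), (1, 1), (1, 1), (1, 1) ✓
(Venue=delta, HomeTeam=gray): 5 rows → {Referee,Score} takes values {(3, 9), (2, 7), (0, 1)} — violation
(Venue=beta, HomeTeam=green): 4 rows → {Referee,Score} = (4, 3), (4, 3), (4, 3), (4, 3) ✓
Two rows agree on {Venue, HomeTeam} but differ on {Referee, Score}, so {Venue, HomeTeam} → {Referee, Score} does not hold.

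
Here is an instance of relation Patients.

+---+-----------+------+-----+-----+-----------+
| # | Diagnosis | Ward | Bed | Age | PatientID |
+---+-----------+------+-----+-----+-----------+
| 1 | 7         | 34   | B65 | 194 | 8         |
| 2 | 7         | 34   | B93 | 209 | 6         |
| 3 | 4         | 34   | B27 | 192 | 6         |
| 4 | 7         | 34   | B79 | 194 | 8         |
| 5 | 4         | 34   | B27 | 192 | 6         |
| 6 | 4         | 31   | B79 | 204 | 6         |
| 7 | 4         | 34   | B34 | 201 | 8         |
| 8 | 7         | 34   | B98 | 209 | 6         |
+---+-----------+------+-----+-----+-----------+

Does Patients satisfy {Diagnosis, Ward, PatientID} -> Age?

(Diagnosis=7, Ward=34, PatientID=8): rows 1, 4 → Age = 194, 194 ✓
(Diagnosis=7, Ward=34, PatientID=6): rows 2, 8 → Age = 209, 209 ✓
(Diagnosis=4, Ward=34, PatientID=6): rows 3, 5 → Age = 192, 192 ✓
(Diagnosis=4, Ward=31, PatientID=6): row 6 → Age = 204 ✓
(Diagnosis=4, Ward=34, PatientID=8): row 7 → Age = 201 ✓
Every {Diagnosis, Ward, PatientID} value is associated with a single Age value, so {Diagnosis, Ward, PatientID} -> Age holds.

Yes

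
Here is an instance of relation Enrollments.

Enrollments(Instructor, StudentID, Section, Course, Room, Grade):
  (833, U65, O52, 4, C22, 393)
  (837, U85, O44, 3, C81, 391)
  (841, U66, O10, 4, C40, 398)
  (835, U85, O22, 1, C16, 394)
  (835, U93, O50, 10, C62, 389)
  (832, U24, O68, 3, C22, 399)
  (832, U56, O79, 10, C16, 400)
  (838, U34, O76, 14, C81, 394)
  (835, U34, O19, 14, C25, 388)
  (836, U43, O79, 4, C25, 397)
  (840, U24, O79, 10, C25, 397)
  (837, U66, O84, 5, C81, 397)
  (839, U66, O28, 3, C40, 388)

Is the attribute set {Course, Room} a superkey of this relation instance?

All 13 rows have distinct {Course, Room} values, so {Course, Room} → (all attributes) holds and {Course, Room} is a superkey.

Yes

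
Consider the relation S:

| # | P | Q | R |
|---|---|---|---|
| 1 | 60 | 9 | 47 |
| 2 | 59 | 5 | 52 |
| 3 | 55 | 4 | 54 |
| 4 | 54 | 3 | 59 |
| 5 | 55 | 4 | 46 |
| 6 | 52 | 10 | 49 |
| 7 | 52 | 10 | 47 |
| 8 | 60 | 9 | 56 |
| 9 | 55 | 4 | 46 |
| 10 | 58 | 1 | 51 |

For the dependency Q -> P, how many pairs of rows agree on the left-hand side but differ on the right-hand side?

Q=9: all 2 rows agree on P — 0 pairs.
Q=4: all 3 rows agree on P — 0 pairs.
Q=10: all 2 rows agree on P — 0 pairs.

0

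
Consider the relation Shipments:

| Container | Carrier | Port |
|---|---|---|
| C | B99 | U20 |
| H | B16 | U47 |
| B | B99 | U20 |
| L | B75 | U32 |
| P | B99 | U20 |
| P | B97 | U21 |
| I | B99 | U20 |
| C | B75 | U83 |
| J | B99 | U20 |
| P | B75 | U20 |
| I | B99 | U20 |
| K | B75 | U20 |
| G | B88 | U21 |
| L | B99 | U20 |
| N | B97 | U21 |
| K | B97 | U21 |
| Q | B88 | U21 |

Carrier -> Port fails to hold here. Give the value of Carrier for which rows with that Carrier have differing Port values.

B75

Carrier=B99: 7 rows → Port = U20, U20, U20, U20, U20, U20, U20 ✓
Carrier=B16: 1 row → Port = U47 ✓
Carrier=B75: 4 rows → Port takes values {U32, U83, U20} — violation
Carrier=B97: 3 rows → Port = U21, U21, U21 ✓
Carrier=B88: 2 rows → Port = U21, U21 ✓
The only Carrier value with inconsistent Port is Carrier=B75.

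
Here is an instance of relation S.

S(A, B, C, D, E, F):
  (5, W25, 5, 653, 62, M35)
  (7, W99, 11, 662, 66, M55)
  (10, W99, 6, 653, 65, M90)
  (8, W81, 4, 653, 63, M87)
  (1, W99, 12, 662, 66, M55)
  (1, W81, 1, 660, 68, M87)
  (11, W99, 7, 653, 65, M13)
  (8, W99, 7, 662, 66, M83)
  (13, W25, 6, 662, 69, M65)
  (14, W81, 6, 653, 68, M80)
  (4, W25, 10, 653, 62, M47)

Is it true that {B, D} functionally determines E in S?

No

(B=W25, D=653): 2 rows → E = 62, 62 ✓
(B=W99, D=662): 3 rows → E = 66, 66, 66 ✓
(B=W99, D=653): 2 rows → E = 65, 65 ✓
(B=W81, D=653): 2 rows → E takes values {63, 68} — violation
(B=W81, D=660): 1 row → E = 68 ✓
(B=W25, D=662): 1 row → E = 69 ✓
Two rows agree on {B, D} but differ on E, so {B, D} → E does not hold.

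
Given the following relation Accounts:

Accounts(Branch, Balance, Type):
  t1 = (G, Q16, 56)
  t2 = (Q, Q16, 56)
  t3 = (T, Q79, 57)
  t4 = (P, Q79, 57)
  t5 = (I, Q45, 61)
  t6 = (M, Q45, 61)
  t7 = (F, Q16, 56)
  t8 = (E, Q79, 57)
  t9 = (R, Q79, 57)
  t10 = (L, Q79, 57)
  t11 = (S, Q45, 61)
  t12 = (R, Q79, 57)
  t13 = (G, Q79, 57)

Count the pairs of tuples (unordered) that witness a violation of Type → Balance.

0

Type=56: all 3 rows agree on Balance — 0 pairs.
Type=57: all 7 rows agree on Balance — 0 pairs.
Type=61: all 3 rows agree on Balance — 0 pairs.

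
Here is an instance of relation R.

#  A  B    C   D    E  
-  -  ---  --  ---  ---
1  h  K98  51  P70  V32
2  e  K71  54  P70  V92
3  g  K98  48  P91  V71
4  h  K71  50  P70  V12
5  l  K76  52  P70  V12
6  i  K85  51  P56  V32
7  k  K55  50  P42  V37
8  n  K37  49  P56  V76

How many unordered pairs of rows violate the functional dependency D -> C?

D=P70: violating pairs (1,2), (1,4), (1,5), (2,4), (2,5), (4,5) — 6 pairs.
D=P56: violating pairs (6,8) — 1 pair.

7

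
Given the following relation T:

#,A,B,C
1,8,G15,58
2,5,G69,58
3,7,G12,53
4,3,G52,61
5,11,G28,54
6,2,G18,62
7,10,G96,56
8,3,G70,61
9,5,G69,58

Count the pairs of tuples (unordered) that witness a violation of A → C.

0

A=5: all 2 rows agree on C — 0 pairs.
A=3: all 2 rows agree on C — 0 pairs.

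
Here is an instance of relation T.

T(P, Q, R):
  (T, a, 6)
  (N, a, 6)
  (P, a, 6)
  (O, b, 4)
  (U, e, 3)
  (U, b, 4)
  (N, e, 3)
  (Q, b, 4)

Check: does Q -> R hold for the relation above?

Q=a: 3 rows → R = 6, 6, 6 ✓
Q=b: 3 rows → R = 4, 4, 4 ✓
Q=e: 2 rows → R = 3, 3 ✓
Every Q value is associated with a single R value, so Q -> R holds.

Yes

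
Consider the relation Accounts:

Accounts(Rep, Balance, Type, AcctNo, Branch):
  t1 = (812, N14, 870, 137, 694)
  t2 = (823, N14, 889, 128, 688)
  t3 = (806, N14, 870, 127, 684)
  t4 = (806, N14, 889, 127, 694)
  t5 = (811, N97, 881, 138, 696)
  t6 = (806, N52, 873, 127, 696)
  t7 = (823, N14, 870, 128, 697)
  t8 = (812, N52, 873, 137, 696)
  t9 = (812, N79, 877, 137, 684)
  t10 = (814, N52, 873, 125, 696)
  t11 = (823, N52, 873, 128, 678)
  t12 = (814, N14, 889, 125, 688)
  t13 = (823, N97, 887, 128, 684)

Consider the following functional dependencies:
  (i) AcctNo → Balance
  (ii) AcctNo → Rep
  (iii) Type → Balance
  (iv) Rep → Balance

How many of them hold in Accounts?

2

(i) AcctNo → Balance: AcctNo=137: rows 1, 8, 9 → Balance takes values {N14, N52, N79} — violation; AcctNo=128: rows 2, 7, 11, 13 → Balance takes values {N14, N52, N97} — violation; AcctNo=127: rows 3, 4, 6 → Balance takes values {N14, N52} — violation; AcctNo=125: rows 10, 12 → Balance takes values {N52, N14} — violation — fails.
(ii) AcctNo → Rep: every LHS value maps to a single RHS value — holds.
(iii) Type → Balance: every LHS value maps to a single RHS value — holds.
(iv) Rep → Balance: Rep=812: rows 1, 8, 9 → Balance takes values {N14, N52, N79} — violation; Rep=823: rows 2, 7, 11, 13 → Balance takes values {N14, N52, N97} — violation; Rep=806: rows 3, 4, 6 → Balance takes values {N14, N52} — violation; Rep=814: rows 10, 12 → Balance takes values {N52, N14} — violation — fails.
2 of the 4 dependencies hold.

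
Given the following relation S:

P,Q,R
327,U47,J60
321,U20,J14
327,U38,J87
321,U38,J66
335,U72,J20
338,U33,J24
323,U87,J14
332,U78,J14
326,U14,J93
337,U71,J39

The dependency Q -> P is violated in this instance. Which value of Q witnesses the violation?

U38

Q=U47: 1 row → P = 327 ✓
Q=U20: 1 row → P = 321 ✓
Q=U38: 2 rows → P takes values {327, 321} — violation
Q=U72: 1 row → P = 335 ✓
Q=U33: 1 row → P = 338 ✓
Q=U87: 1 row → P = 323 ✓
Q=U78: 1 row → P = 332 ✓
Q=U14: 1 row → P = 326 ✓
Q=U71: 1 row → P = 337 ✓
The only Q value with inconsistent P is Q=U38.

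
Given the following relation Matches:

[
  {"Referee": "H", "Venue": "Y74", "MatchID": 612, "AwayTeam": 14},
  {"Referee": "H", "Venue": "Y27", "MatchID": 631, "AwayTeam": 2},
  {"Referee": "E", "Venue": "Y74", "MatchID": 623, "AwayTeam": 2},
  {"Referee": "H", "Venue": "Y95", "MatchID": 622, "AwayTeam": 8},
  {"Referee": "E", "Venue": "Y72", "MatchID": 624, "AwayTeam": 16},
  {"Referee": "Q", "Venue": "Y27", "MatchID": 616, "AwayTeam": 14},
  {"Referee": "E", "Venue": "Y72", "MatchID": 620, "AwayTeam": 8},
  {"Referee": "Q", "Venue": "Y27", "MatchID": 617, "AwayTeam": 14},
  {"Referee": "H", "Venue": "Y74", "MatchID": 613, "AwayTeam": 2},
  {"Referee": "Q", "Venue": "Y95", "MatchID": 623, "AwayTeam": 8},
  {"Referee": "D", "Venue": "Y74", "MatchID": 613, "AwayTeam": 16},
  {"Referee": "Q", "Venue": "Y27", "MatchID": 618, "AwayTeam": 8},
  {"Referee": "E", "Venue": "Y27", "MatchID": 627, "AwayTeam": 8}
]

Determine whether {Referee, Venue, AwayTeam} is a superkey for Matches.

No

Two distinct rows share (Referee=Q, Venue=Y27, AwayTeam=14), so {Referee, Venue, AwayTeam} does not determine every attribute — not a superkey.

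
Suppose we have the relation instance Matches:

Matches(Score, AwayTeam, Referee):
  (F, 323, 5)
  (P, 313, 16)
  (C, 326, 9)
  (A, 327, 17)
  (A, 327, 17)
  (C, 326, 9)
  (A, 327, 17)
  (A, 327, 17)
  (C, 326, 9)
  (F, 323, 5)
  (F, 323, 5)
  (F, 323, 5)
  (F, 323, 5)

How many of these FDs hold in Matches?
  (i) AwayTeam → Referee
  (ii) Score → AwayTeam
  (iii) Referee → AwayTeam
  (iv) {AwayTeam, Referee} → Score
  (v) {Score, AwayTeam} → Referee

(i) AwayTeam → Referee: every LHS value maps to a single RHS value — holds.
(ii) Score → AwayTeam: every LHS value maps to a single RHS value — holds.
(iii) Referee → AwayTeam: every LHS value maps to a single RHS value — holds.
(iv) {AwayTeam, Referee} → Score: every LHS value maps to a single RHS value — holds.
(v) {Score, AwayTeam} → Referee: every LHS value maps to a single RHS value — holds.
5 of the 5 dependencies hold.

5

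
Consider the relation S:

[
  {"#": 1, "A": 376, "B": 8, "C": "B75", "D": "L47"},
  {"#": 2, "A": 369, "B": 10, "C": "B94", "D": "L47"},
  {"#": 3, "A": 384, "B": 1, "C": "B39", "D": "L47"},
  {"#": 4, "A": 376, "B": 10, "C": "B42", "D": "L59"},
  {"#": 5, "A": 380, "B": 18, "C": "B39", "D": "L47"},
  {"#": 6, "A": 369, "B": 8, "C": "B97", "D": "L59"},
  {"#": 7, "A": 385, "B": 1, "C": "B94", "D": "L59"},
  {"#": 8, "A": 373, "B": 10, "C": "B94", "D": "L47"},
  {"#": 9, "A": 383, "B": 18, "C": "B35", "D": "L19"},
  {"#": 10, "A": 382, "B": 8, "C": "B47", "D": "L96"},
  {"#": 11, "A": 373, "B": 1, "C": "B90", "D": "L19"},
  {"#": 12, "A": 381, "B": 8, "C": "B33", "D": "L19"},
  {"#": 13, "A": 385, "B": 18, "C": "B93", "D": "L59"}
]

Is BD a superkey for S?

Rows 2 and 8 have the same BD value (B=10, D=L47) but are distinct tuples, so BD does not determine every attribute — not a superkey.

No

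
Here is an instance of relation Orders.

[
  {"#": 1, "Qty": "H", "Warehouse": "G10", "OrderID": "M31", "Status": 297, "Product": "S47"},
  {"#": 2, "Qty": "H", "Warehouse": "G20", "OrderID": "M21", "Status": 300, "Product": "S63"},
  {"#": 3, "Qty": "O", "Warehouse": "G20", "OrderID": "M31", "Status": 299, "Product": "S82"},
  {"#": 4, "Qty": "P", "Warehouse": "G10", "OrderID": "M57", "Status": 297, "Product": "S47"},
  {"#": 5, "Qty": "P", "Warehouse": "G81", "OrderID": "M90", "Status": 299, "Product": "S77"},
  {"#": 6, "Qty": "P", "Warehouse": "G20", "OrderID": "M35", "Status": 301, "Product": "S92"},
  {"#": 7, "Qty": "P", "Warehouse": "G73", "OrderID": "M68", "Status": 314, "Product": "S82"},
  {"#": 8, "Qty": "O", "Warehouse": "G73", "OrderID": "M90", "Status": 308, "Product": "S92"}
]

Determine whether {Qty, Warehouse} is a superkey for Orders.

Yes

All 8 rows have distinct {Qty, Warehouse} values, so {Qty, Warehouse} → (all attributes) holds and {Qty, Warehouse} is a superkey.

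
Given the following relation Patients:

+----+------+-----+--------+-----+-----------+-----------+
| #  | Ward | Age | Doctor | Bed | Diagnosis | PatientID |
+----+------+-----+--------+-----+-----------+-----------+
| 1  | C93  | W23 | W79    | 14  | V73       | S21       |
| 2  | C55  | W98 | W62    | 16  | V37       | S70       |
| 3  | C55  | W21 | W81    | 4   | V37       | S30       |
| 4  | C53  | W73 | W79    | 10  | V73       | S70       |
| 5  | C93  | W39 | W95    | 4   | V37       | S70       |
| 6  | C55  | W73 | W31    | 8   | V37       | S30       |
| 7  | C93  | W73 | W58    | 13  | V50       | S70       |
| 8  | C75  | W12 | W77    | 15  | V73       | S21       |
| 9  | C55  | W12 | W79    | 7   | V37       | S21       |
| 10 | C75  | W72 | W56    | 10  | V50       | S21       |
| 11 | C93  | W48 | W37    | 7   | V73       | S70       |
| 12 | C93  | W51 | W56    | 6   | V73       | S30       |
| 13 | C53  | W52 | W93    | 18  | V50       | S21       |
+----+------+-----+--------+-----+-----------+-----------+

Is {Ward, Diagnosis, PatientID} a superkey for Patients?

Rows 3 and 6 have the same {Ward, Diagnosis, PatientID} value (Ward=C55, Diagnosis=V37, PatientID=S30) but are distinct tuples, so {Ward, Diagnosis, PatientID} does not determine every attribute — not a superkey.

No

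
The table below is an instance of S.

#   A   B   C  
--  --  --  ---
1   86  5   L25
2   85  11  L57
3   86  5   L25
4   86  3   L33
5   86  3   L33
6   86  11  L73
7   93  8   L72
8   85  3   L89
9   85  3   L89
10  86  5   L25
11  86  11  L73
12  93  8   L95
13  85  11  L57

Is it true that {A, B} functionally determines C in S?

(A=86, B=5): rows 1, 3, 10 → C = L25, L25, L25 ✓
(A=85, B=11): rows 2, 13 → C = L57, L57 ✓
(A=86, B=3): rows 4, 5 → C = L33, L33 ✓
(A=86, B=11): rows 6, 11 → C = L73, L73 ✓
(A=93, B=8): rows 7, 12 → C takes values {L72, L95} — violation
(A=85, B=3): rows 8, 9 → C = L89, L89 ✓
Two rows agree on {A, B} but differ on C, so {A, B} → C does not hold.

No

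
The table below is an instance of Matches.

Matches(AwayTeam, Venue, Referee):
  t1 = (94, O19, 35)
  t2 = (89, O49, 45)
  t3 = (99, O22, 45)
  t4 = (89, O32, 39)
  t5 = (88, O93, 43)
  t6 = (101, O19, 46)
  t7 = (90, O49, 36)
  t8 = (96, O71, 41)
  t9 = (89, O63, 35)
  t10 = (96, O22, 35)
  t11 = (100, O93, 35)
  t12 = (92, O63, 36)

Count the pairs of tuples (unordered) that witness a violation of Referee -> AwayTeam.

Referee=35: violating pairs (1,9), (1,10), (1,11), (9,10), (9,11), (10,11) — 6 pairs.
Referee=45: violating pairs (2,3) — 1 pair.
Referee=36: violating pairs (7,12) — 1 pair.

8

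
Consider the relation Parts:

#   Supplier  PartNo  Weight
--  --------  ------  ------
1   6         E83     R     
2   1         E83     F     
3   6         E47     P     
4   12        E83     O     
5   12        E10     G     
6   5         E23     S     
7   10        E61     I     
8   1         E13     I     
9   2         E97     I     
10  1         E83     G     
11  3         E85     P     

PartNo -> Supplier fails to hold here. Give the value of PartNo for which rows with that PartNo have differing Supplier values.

E83

PartNo=E83: rows 1, 2, 4, 10 → Supplier takes values {6, 1, 12} — violation
PartNo=E47: row 3 → Supplier = 6 ✓
PartNo=E10: row 5 → Supplier = 12 ✓
PartNo=E23: row 6 → Supplier = 5 ✓
PartNo=E61: row 7 → Supplier = 10 ✓
PartNo=E13: row 8 → Supplier = 1 ✓
PartNo=E97: row 9 → Supplier = 2 ✓
PartNo=E85: row 11 → Supplier = 3 ✓
The only PartNo value with inconsistent Supplier is PartNo=E83.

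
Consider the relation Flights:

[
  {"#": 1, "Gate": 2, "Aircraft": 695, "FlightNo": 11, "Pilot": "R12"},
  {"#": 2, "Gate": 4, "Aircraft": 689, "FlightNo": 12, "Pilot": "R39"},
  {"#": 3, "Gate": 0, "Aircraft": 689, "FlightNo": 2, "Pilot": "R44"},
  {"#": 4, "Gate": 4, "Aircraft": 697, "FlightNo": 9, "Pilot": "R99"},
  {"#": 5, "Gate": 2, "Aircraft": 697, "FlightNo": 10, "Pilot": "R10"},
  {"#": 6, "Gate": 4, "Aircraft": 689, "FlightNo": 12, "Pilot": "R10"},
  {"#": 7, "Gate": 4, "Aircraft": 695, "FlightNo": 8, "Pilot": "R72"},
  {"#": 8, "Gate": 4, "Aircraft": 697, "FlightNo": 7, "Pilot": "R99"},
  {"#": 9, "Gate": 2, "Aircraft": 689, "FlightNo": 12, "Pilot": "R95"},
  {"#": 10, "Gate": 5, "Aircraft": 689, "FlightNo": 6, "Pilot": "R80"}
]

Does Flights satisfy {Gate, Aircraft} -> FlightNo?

(Gate=2, Aircraft=695): row 1 → FlightNo = 11 ✓
(Gate=4, Aircraft=689): rows 2, 6 → FlightNo = 12, 12 ✓
(Gate=0, Aircraft=689): row 3 → FlightNo = 2 ✓
(Gate=4, Aircraft=697): rows 4, 8 → FlightNo takes values {9, 7} — violation
(Gate=2, Aircraft=697): row 5 → FlightNo = 10 ✓
(Gate=4, Aircraft=695): row 7 → FlightNo = 8 ✓
(Gate=2, Aircraft=689): row 9 → FlightNo = 12 ✓
(Gate=5, Aircraft=689): row 10 → FlightNo = 6 ✓
Two rows agree on {Gate, Aircraft} but differ on FlightNo, so {Gate, Aircraft} -> FlightNo does not hold.

No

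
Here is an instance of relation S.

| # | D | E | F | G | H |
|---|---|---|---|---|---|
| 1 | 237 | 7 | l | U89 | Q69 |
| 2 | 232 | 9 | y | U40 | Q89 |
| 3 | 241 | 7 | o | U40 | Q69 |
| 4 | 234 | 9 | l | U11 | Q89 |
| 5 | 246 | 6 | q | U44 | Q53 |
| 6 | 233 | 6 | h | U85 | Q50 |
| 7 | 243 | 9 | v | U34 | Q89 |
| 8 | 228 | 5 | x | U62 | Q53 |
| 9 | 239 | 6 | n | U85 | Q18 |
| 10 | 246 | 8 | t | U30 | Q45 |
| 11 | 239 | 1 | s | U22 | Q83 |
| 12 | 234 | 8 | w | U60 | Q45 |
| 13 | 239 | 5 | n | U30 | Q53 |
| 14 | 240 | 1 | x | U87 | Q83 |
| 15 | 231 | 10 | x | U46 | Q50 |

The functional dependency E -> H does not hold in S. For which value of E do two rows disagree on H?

6

E=7: rows 1, 3 → H = Q69, Q69 ✓
E=9: rows 2, 4, 7 → H = Q89, Q89, Q89 ✓
E=6: rows 5, 6, 9 → H takes values {Q53, Q50, Q18} — violation
E=5: rows 8, 13 → H = Q53, Q53 ✓
E=8: rows 10, 12 → H = Q45, Q45 ✓
E=1: rows 11, 14 → H = Q83, Q83 ✓
E=10: row 15 → H = Q50 ✓
The only E value with inconsistent H is E=6.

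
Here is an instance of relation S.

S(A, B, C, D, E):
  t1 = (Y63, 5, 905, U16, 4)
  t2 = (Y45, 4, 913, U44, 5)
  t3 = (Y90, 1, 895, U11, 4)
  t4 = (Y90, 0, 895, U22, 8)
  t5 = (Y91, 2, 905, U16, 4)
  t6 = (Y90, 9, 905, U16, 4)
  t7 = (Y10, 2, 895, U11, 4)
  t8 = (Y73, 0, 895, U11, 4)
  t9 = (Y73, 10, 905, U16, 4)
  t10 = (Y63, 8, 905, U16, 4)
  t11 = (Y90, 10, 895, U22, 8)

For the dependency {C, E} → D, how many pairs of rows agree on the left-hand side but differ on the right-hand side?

(C=905, E=4): all 5 rows agree on D — 0 pairs.
(C=895, E=4): all 3 rows agree on D — 0 pairs.
(C=895, E=8): all 2 rows agree on D — 0 pairs.

0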